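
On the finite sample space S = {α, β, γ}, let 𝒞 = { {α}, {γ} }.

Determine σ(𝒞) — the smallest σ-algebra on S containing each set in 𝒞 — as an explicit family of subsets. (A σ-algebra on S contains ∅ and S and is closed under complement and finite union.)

Take S₀ = 𝒞 ∪ {∅, S} = { {}, {α}, {γ}, S }.
Pass 1: +3 →
  {α,β}  = complement {γ}
  {α,γ}  = {γ} ∪ {α}
  {β,γ}  = complement {α}
  (now 7)
Pass 2: +1 →
  {β}  = complement {α,γ}
  (now 8)
Pass 3: no new sets; the family is a σ-algebra.

Therefore σ(𝒞) = { {}, {α}, {β}, {γ}, {α,β}, {α,γ}, {β,γ}, S } (|σ(𝒞)| = 8).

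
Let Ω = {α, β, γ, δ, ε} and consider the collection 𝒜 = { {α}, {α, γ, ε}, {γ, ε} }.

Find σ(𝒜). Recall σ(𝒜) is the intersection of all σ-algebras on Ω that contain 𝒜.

σ(𝒜) = { ∅, {α}, {β, δ}, {γ, ε}, {α, β, δ}, {α, γ, ε}, {β, γ, δ, ε}, Ω }

Check:
Take S₀ = 𝒜 ∪ {∅, Ω} = { ∅, {α}, {γ, ε}, {α, γ, ε}, Ω }.
Pass 1: 3 new —
  {β, δ}  = complement {α, γ, ε}
  {α, β, δ}  = complement {γ, ε}
  {β, γ, δ, ε}  = complement {α}
  |family| = 8
Pass 2: closed — nothing new.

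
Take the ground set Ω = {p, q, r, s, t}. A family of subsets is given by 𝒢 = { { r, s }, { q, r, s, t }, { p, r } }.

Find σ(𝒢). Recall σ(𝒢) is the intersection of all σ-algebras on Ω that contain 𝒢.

Begin from { {  }, { p, r }, { r, s }, { q, r, s, t }, Ω } (that is, 𝒢 plus ∅ and Ω).
Pass 1 (4 new):
  { p }  = ᶜ of { q, r, s, t }
  { p, q, t }  = ᶜ of { r, s }
  { p, r, s }  = { r, s } ∪ { p, r }
  { q, s, t }  = ᶜ of { p, r }
  (now 9)
Pass 2: +3 →
  { q, t }  = ᶜ of { p, r, s }
  { p, q, r, t }  = { p, q, t } ∪ { p, r }
  { p, q, s, t }  = { p, q, t } ∪ { q, s, t }
  (now 12)
Pass 3: 2 new —
  { r }  = ᶜ of { p, q, s, t }
  { s }  = ᶜ of { p, q, r, t }
  (now 14)
Pass 4. New:
  { p, s }  = { s } ∪ { p }
  { q, r, t }  = { r } ∪ { q, t }
  (now 16)
Pass 5: already closed under ᶜ and ∪.

Hence σ(𝒢) has 16 members: { {  }, { p }, { r }, { s }, { p, r }, { p, s }, { q, t }, { r, s }, { p, q, t }, { p, r, s }, { q, r, t }, { q, s, t }, { p, q, r, t }, { p, q, s, t }, { q, r, s, t }, Ω }.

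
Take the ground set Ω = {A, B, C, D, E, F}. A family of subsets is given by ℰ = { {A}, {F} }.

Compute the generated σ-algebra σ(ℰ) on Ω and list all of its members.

σ(ℰ) = { {}, {A}, {F}, {A, F}, {B, C, D, E}, {A, B, C, D, E}, {B, C, D, E, F}, Ω }

Trace:
Initial family (4 sets): { {}, {A}, {F}, Ω }.
Pass 1. New:
  {A, F}  = {A} ∪ {F}
  {A, B, C, D, E}  = ᶜ of {F}
  {B, C, D, E, F}  = ᶜ of {A}
  — 7 sets.
Pass 2: 1 new —
  {B, C, D, E}  = ᶜ of {A, F}
  — 8 sets.
Pass 3 adds nothing — fixpoint reached.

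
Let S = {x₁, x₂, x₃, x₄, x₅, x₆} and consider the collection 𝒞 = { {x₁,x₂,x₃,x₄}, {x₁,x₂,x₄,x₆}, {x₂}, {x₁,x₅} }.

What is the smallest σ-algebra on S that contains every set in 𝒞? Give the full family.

Begin from { ∅, {x₂}, {x₁,x₅}, {x₁,x₂,x₃,x₄}, {x₁,x₂,x₄,x₆}, S } (that is, 𝒞 plus ∅ and S).
Pass 1: +8 →
  {x₃,x₅}  = S∖{x₁,x₂,x₄,x₆}
  {x₅,x₆}  = S∖{x₁,x₂,x₃,x₄}
  {x₁,x₂,x₅}  = {x₁,x₅} ∪ {x₂}
  {x₂,x₃,x₄,x₆}  = S∖{x₁,x₅}
  {x₁,x₂,x₃,x₄,x₅}  = {x₁,x₅} ∪ {x₁,x₂,x₃,x₄}
  {x₁,x₂,x₃,x₄,x₆}  = {x₁,x₂,x₄,x₆} ∪ {x₁,x₂,x₃,x₄}
  {x₁,x₂,x₄,x₅,x₆}  = {x₁,x₂,x₄,x₆} ∪ {x₁,x₅}
  {x₁,x₃,x₄,x₅,x₆}  = S∖{x₂}
  |family| = 14
Pass 2 (12 new):
  {x₃}  = S∖{x₁,x₂,x₄,x₅,x₆}
  {x₅}  = S∖{x₁,x₂,x₃,x₄,x₆}
  {x₆}  = S∖{x₁,x₂,x₃,x₄,x₅}
  {x₁,x₃,x₅}  = {x₁,x₅} ∪ {x₃,x₅}
  {x₁,x₅,x₆}  = {x₅,x₆} ∪ {x₁,x₅}
  {x₂,x₃,x₅}  = {x₂} ∪ {x₃,x₅}
  {x₂,x₅,x₆}  = {x₅,x₆} ∪ {x₂}
  {x₃,x₄,x₆}  = S∖{x₁,x₂,x₅}
  {x₃,x₅,x₆}  = {x₅,x₆} ∪ {x₃,x₅}
  {x₁,x₂,x₃,x₅}  = {x₁,x₂,x₅} ∪ {x₃,x₅}
  {x₁,x₂,x₅,x₆}  = {x₅,x₆} ∪ {x₁,x₂,x₅}
  {x₂,x₃,x₄,x₅,x₆}  = {x₅,x₆} ∪ {x₂,x₃,x₄,x₆}
  |family| = 26
Pass 3: 16 new —
  {x₁}  = S∖{x₂,x₃,x₄,x₅,x₆}
  {x₂,x₃}  = {x₂} ∪ {x₃}
  {x₂,x₅}  = {x₂} ∪ {x₅}
  {x₂,x₆}  = {x₂} ∪ {x₆}
  {x₃,x₄}  = S∖{x₁,x₂,x₅,x₆}
  {x₃,x₆}  = {x₆} ∪ {x₃}
  {x₄,x₆}  = S∖{x₁,x₂,x₃,x₅}
  {x₁,x₂,x₄}  = S∖{x₃,x₅,x₆}
  {x₁,x₃,x₄}  = S∖{x₂,x₅,x₆}
  {x₁,x₄,x₆}  = S∖{x₂,x₃,x₅}
  {x₂,x₃,x₄}  = S∖{x₁,x₅,x₆}
  {x₂,x₄,x₆}  = S∖{x₁,x₃,x₅}
  {x₁,x₃,x₅,x₆}  = {x₅,x₆} ∪ {x₁,x₃,x₅}
  {x₂,x₃,x₅,x₆}  = {x₅,x₆} ∪ {x₂,x₃,x₅}
  {x₃,x₄,x₅,x₆}  = {x₅,x₆} ∪ {x₃,x₄,x₆}
  {x₁,x₂,x₃,x₅,x₆}  = {x₅,x₆} ∪ {x₁,x₂,x₃,x₅}
  |family| = 42
Pass 4 adds 18:
  {x₄}  = S∖{x₁,x₂,x₃,x₅,x₆}
  {x₁,x₂}  = S∖{x₃,x₄,x₅,x₆}
  {x₁,x₃}  = {x₃} ∪ {x₁}
  {x₁,x₄}  = S∖{x₂,x₃,x₅,x₆}
  {x₁,x₆}  = {x₁} ∪ {x₆}
  {x₂,x₄}  = S∖{x₁,x₃,x₅,x₆}
  {x₁,x₂,x₃}  = {x₂,x₃} ∪ {x₁}
  {x₁,x₂,x₆}  = {x₂,x₆} ∪ {x₁}
  {x₁,x₃,x₆}  = {x₃,x₆} ∪ {x₁}
  {x₂,x₃,x₆}  = {x₂} ∪ {x₃,x₆}
  {x₃,x₄,x₅}  = {x₃,x₄} ∪ {x₃,x₅}
  {x₄,x₅,x₆}  = {x₅,x₆} ∪ {x₄,x₆}
  {x₁,x₂,x₄,x₅}  = S∖{x₃,x₆}
  {x₁,x₃,x₄,x₅}  = S∖{x₂,x₆}
  {x₁,x₃,x₄,x₆}  = S∖{x₂,x₅}
  {x₁,x₄,x₅,x₆}  = S∖{x₂,x₃}
  {x₂,x₃,x₄,x₅}  = {x₃,x₄} ∪ {x₂,x₅}
  {x₂,x₄,x₅,x₆}  = {x₂,x₄,x₆} ∪ {x₂,x₅}
  |family| = 60
Pass 5: +4 →
  {x₄,x₅}  = {x₅} ∪ {x₄}
  {x₁,x₄,x₅}  = S∖{x₂,x₃,x₆}
  {x₂,x₄,x₅}  = S∖{x₁,x₃,x₆}
  {x₁,x₂,x₃,x₆}  = {x₁,x₃,x₆} ∪ {x₂}
  |family| = 64
Pass 6: closed — nothing new.

Therefore σ(𝒞) = { ∅, {x₁}, {x₂}, {x₃}, {x₄}, {x₅}, {x₆}, {x₁,x₂}, {x₁,x₃}, {x₁,x₄}, {x₁,x₅}, {x₁,x₆}, {x₂,x₃}, {x₂,x₄}, {x₂,x₅}, {x₂,x₆}, {x₃,x₄}, {x₃,x₅}, {x₃,x₆}, {x₄,x₅}, {x₄,x₆}, {x₅,x₆}, {x₁,x₂,x₃}, {x₁,x₂,x₄}, {x₁,x₂,x₅}, {x₁,x₂,x₆}, {x₁,x₃,x₄}, {x₁,x₃,x₅}, {x₁,x₃,x₆}, {x₁,x₄,x₅}, {x₁,x₄,x₆}, {x₁,x₅,x₆}, {x₂,x₃,x₄}, {x₂,x₃,x₅}, {x₂,x₃,x₆}, {x₂,x₄,x₅}, {x₂,x₄,x₆}, {x₂,x₅,x₆}, {x₃,x₄,x₅}, {x₃,x₄,x₆}, {x₃,x₅,x₆}, {x₄,x₅,x₆}, {x₁,x₂,x₃,x₄}, {x₁,x₂,x₃,x₅}, {x₁,x₂,x₃,x₆}, {x₁,x₂,x₄,x₅}, {x₁,x₂,x₄,x₆}, {x₁,x₂,x₅,x₆}, {x₁,x₃,x₄,x₅}, {x₁,x₃,x₄,x₆}, {x₁,x₃,x₅,x₆}, {x₁,x₄,x₅,x₆}, {x₂,x₃,x₄,x₅}, {x₂,x₃,x₄,x₆}, {x₂,x₃,x₅,x₆}, {x₂,x₄,x₅,x₆}, {x₃,x₄,x₅,x₆}, {x₁,x₂,x₃,x₄,x₅}, {x₁,x₂,x₃,x₄,x₆}, {x₁,x₂,x₃,x₅,x₆}, {x₁,x₂,x₄,x₅,x₆}, {x₁,x₃,x₄,x₅,x₆}, {x₂,x₃,x₄,x₅,x₆}, S } (|σ(𝒞)| = 64).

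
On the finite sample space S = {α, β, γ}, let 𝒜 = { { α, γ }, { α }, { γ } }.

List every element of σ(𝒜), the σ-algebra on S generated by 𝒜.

|σ(𝒜)| = 8.  σ(𝒜) = { {  }, { α }, { β }, { γ }, { α, β }, { α, γ }, { β, γ }, S }

Derivation:
Initial family (5 sets): { {  }, { α }, { γ }, { α, γ }, S }.
Pass 1. New:
  { β }  = S∖{ α, γ }
  { α, β }  = S∖{ γ }
  { β, γ }  = S∖{ α }
  — 8 sets.
Pass 2: stable.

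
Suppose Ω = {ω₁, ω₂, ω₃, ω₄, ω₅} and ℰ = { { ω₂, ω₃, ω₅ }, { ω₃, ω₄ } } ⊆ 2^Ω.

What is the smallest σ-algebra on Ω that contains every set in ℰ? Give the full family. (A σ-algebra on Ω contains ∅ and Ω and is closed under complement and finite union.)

σ(ℰ) = { {  }, { ω₁ }, { ω₃ }, { ω₄ }, { ω₁, ω₃ }, { ω₁, ω₄ }, { ω₂, ω₅ }, { ω₃, ω₄ }, { ω₁, ω₂, ω₅ }, { ω₁, ω₃, ω₄ }, { ω₂, ω₃, ω₅ }, { ω₂, ω₄, ω₅ }, { ω₁, ω₂, ω₃, ω₅ }, { ω₁, ω₂, ω₄, ω₅ }, { ω₂, ω₃, ω₄, ω₅ }, Ω }

Derivation:
Start: ℰ ∪ {∅, Ω} = { {  }, { ω₃, ω₄ }, { ω₂, ω₃, ω₅ }, Ω }.
Pass 1: +3 →
  { ω₁, ω₄ }  = complement { ω₂, ω₃, ω₅ }
  { ω₁, ω₂, ω₅ }  = complement { ω₃, ω₄ }
  { ω₂, ω₃, ω₄, ω₅ }  = { ω₃, ω₄ } ∪ { ω₂, ω₃, ω₅ }
Pass 2: 4 new —
  { ω₁ }  = complement { ω₂, ω₃, ω₄, ω₅ }
  { ω₁, ω₃, ω₄ }  = { ω₃, ω₄ } ∪ { ω₁, ω₄ }
  { ω₁, ω₂, ω₃, ω₅ }  = { ω₁, ω₂, ω₅ } ∪ { ω₂, ω₃, ω₅ }
  { ω₁, ω₂, ω₄, ω₅ }  = { ω₁, ω₂, ω₅ } ∪ { ω₁, ω₄ }
Pass 3 (3 new):
  { ω₃ }  = complement { ω₁, ω₂, ω₄, ω₅ }
  { ω₄ }  = complement { ω₁, ω₂, ω₃, ω₅ }
  { ω₂, ω₅ }  = complement { ω₁, ω₃, ω₄ }
Pass 4: 2 new —
  { ω₁, ω₃ }  = { ω₃ } ∪ { ω₁ }
  { ω₂, ω₄, ω₅ }  = { ω₂, ω₅ } ∪ { ω₄ }
After Pass 5 the family is unchanged; done.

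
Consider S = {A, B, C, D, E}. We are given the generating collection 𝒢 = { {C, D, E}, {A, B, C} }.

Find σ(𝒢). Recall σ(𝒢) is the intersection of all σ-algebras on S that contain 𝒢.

Take S₀ = 𝒢 ∪ {∅, S} = { {}, {A, B, C}, {C, D, E}, S }.
Pass 1 (2 new):
  {A, B}  = S∖{C, D, E}
  {D, E}  = S∖{A, B, C}
  — 6 sets.
Pass 2. New:
  {A, B, D, E}  = {D, E} ∪ {A, B}
  — 7 sets.
Pass 3. New:
  {C}  = S∖{A, B, D, E}
  — 8 sets.
After Pass 4 the family is unchanged; done.

|σ(𝒢)| = 8.  σ(𝒢) = { {}, {C}, {A, B}, {D, E}, {A, B, C}, {C, D, E}, {A, B, D, E}, S }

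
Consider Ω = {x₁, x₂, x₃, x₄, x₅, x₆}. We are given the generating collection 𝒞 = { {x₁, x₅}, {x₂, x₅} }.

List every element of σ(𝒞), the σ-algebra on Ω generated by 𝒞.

Answer: σ(𝒞) = { ∅, {x₁}, {x₂}, {x₅}, {x₁, x₂}, {x₁, x₅}, {x₂, x₅}, {x₁, x₂, x₅}, {x₃, x₄, x₆}, {x₁, x₃, x₄, x₆}, {x₂, x₃, x₄, x₆}, {x₃, x₄, x₅, x₆}, {x₁, x₂, x₃, x₄, x₆}, {x₁, x₃, x₄, x₅, x₆}, {x₂, x₃, x₄, x₅, x₆}, Ω }

Working:
Start: 𝒞 ∪ {∅, Ω} = { ∅, {x₁, x₅}, {x₂, x₅}, Ω }.
Step 1: +3 →
  {x₁, x₂, x₅}  = {x₂, x₅} ∪ {x₁, x₅}
  {x₁, x₃, x₄, x₆}  = ᶜ of {x₂, x₅}
  {x₂, x₃, x₄, x₆}  = ᶜ of {x₁, x₅}
  (now 7)
Step 2 adds 4:
  {x₃, x₄, x₆}  = ᶜ of {x₁, x₂, x₅}
  {x₁, x₂, x₃, x₄, x₆}  = {x₂, x₃, x₄, x₆} ∪ {x₁, x₃, x₄, x₆}
  {x₁, x₃, x₄, x₅, x₆}  = {x₁, x₃, x₄, x₆} ∪ {x₁, x₅}
  {x₂, x₃, x₄, x₅, x₆}  = {x₂, x₅} ∪ {x₂, x₃, x₄, x₆}
  (now 11)
Step 3 adds 3:
  {x₁}  = ᶜ of {x₂, x₃, x₄, x₅, x₆}
  {x₂}  = ᶜ of {x₁, x₃, x₄, x₅, x₆}
  {x₅}  = ᶜ of {x₁, x₂, x₃, x₄, x₆}
  (now 14)
Step 4 adds 2:
  {x₁, x₂}  = {x₂} ∪ {x₁}
  {x₃, x₄, x₅, x₆}  = {x₃, x₄, x₆} ∪ {x₅}
  (now 16)
Step 5: already closed under ᶜ and ∪.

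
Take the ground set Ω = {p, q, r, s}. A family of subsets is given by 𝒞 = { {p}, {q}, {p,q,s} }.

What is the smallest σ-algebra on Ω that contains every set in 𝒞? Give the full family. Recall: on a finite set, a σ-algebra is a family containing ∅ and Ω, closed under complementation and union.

Answer: σ(𝒞) = { ∅, {p}, {q}, {r}, {s}, {p,q}, {p,r}, {p,s}, {q,r}, {q,s}, {r,s}, {p,q,r}, {p,q,s}, {p,r,s}, {q,r,s}, Ω }

Check:
Begin from { ∅, {p}, {q}, {p,q,s}, Ω } (that is, 𝒞 plus ∅ and Ω).
Step 1 (4 new):
  {r}  = Ω∖{p,q,s}
  {p,q}  = {q} ∪ {p}
  {p,r,s}  = Ω∖{q}
  {q,r,s}  = Ω∖{p}
  (now 9)
Step 2 (4 new):
  {p,r}  = {r} ∪ {p}
  {q,r}  = {q} ∪ {r}
  {r,s}  = Ω∖{p,q}
  {p,q,r}  = {p,q} ∪ {r}
  (now 13)
Step 3 adds 3:
  {s}  = Ω∖{p,q,r}
  {p,s}  = Ω∖{q,r}
  {q,s}  = Ω∖{p,r}
  (now 16)
Step 4: closed — nothing new.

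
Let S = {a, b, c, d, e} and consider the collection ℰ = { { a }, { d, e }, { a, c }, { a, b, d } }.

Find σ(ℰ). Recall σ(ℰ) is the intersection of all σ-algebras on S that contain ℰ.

Seed the family with ℰ together with ∅ and S: { ∅, { a }, { a, c }, { d, e }, { a, b, d }, S }.
Pass 1: 8 new —
  { c, e }  = S∖{ a, b, d }
  { a, b, c }  = S∖{ d, e }
  { a, d, e }  = { d, e } ∪ { a }
  { b, d, e }  = S∖{ a, c }
  { a, b, c, d }  = { a, c } ∪ { a, b, d }
  { a, b, d, e }  = { d, e } ∪ { a, b, d }
  { a, c, d, e }  = { d, e } ∪ { a, c }
  { b, c, d, e }  = S∖{ a }
  [14 total]
Pass 2. New:
  { b }  = S∖{ a, c, d, e }
  { c }  = S∖{ a, b, d, e }
  { e }  = S∖{ a, b, c, d }
  { b, c }  = S∖{ a, d, e }
  { a, c, e }  = { a, c } ∪ { c, e }
  { c, d, e }  = { d, e } ∪ { c, e }
  { a, b, c, e }  = { a, b, c } ∪ { c, e }
  [21 total]
Pass 3 (6 new):
  { d }  = S∖{ a, b, c, e }
  { a, b }  = S∖{ c, d, e }
  { a, e }  = { e } ∪ { a }
  { b, d }  = S∖{ a, c, e }
  { b, e }  = { b } ∪ { e }
  { b, c, e }  = { b } ∪ { c, e }
  [27 total]
Pass 4: 5 new —
  { a, d }  = S∖{ b, c, e }
  { c, d }  = { c } ∪ { d }
  { a, b, e }  = { b, e } ∪ { a, b }
  { a, c, d }  = S∖{ b, e }
  { b, c, d }  = S∖{ a, e }
  [32 total]
Pass 5: stable.

|σ(ℰ)| = 32.  σ(ℰ) = { ∅, { a }, { b }, { c }, { d }, { e }, { a, b }, { a, c }, { a, d }, { a, e }, { b, c }, { b, d }, { b, e }, { c, d }, { c, e }, { d, e }, { a, b, c }, { a, b, d }, { a, b, e }, { a, c, d }, { a, c, e }, { a, d, e }, { b, c, d }, { b, c, e }, { b, d, e }, { c, d, e }, { a, b, c, d }, { a, b, c, e }, { a, b, d, e }, { a, c, d, e }, { b, c, d, e }, S }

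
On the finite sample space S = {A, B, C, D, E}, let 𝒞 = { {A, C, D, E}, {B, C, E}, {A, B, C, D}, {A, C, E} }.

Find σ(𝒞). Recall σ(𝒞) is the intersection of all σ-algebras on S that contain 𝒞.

|σ(𝒞)| = 32.  σ(𝒞) = { {}, {A}, {B}, {C}, {D}, {E}, {A, B}, {A, C}, {A, D}, {A, E}, {B, C}, {B, D}, {B, E}, {C, D}, {C, E}, {D, E}, {A, B, C}, {A, B, D}, {A, B, E}, {A, C, D}, {A, C, E}, {A, D, E}, {B, C, D}, {B, C, E}, {B, D, E}, {C, D, E}, {A, B, C, D}, {A, B, C, E}, {A, B, D, E}, {A, C, D, E}, {B, C, D, E}, S }

Working:
Take S₀ = 𝒞 ∪ {∅, S} = { {}, {A, C, E}, {B, C, E}, {A, B, C, D}, {A, C, D, E}, S }.
Round 1. New:
  {B}  = ᶜ of {A, C, D, E}
  {E}  = ᶜ of {A, B, C, D}
  {A, D}  = ᶜ of {B, C, E}
  {B, D}  = ᶜ of {A, C, E}
  {A, B, C, E}  = {B, C, E} ∪ {A, C, E}
Round 2 (6 new):
  {D}  = ᶜ of {A, B, C, E}
  {B, E}  = {B} ∪ {E}
  {A, B, D}  = {B} ∪ {A, D}
  {A, D, E}  = {E} ∪ {A, D}
  {B, D, E}  = {E} ∪ {B, D}
  {B, C, D, E}  = {B, C, E} ∪ {B, D}
Round 3: +7 →
  {A}  = ᶜ of {B, C, D, E}
  {A, C}  = ᶜ of {B, D, E}
  {B, C}  = ᶜ of {A, D, E}
  {C, E}  = ᶜ of {A, B, D}
  {D, E}  = {D} ∪ {E}
  {A, C, D}  = ᶜ of {B, E}
  {A, B, D, E}  = {A, D, E} ∪ {B, E}
Round 4 (7 new):
  {C}  = ᶜ of {A, B, D, E}
  {A, B}  = {B} ∪ {A}
  {A, E}  = {E} ∪ {A}
  {A, B, C}  = ᶜ of {D, E}
  {A, B, E}  = {B, E} ∪ {A}
  {B, C, D}  = {B, C} ∪ {D}
  {C, D, E}  = {D, E} ∪ {C, E}
Round 5 (1 new):
  {C, D}  = ᶜ of {A, B, E}
Round 6: stable.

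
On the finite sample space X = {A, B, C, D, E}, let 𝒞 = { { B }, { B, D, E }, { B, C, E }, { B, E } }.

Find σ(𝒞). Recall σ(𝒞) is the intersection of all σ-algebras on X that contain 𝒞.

Start: 𝒞 ∪ {∅, X} = { {  }, { B }, { B, E }, { B, C, E }, { B, D, E }, X }.
Step 1: +5 →
  { A, C }  = ᶜ of { B, D, E }
  { A, D }  = ᶜ of { B, C, E }
  { A, C, D }  = ᶜ of { B, E }
  { A, C, D, E }  = ᶜ of { B }
  { B, C, D, E }  = { B, C, E } ∪ { B, D, E }
  (now 11)
Step 2 adds 6:
  { A }  = ᶜ of { B, C, D, E }
  { A, B, C }  = { B } ∪ { A, C }
  { A, B, D }  = { B } ∪ { A, D }
  { A, B, C, D }  = { B } ∪ { A, C, D }
  { A, B, C, E }  = { B, E } ∪ { A, C }
  { A, B, D, E }  = { B, E } ∪ { A, D }
  (now 17)
Step 3 (7 new):
  { C }  = ᶜ of { A, B, D, E }
  { D }  = ᶜ of { A, B, C, E }
  { E }  = ᶜ of { A, B, C, D }
  { A, B }  = { B } ∪ { A }
  { C, E }  = ᶜ of { A, B, D }
  { D, E }  = ᶜ of { A, B, C }
  { A, B, E }  = { B, E } ∪ { A }
  (now 24)
Step 4: 7 new —
  { A, E }  = { E } ∪ { A }
  { B, C }  = { B } ∪ { C }
  { B, D }  = { B } ∪ { D }
  { C, D }  = ᶜ of { A, B, E }
  { A, C, E }  = { E } ∪ { A, C }
  { A, D, E }  = { E } ∪ { A, D }
  { C, D, E }  = ᶜ of { A, B }
  (now 31)
Step 5 adds 1:
  { B, C, D }  = ᶜ of { A, E }
  (now 32)
Step 6: closed — nothing new.

Hence σ(𝒞) has 32 members: { {  }, { A }, { B }, { C }, { D }, { E }, { A, B }, { A, C }, { A, D }, { A, E }, { B, C }, { B, D }, { B, E }, { C, D }, { C, E }, { D, E }, { A, B, C }, { A, B, D }, { A, B, E }, { A, C, D }, { A, C, E }, { A, D, E }, { B, C, D }, { B, C, E }, { B, D, E }, { C, D, E }, { A, B, C, D }, { A, B, C, E }, { A, B, D, E }, { A, C, D, E }, { B, C, D, E }, X }.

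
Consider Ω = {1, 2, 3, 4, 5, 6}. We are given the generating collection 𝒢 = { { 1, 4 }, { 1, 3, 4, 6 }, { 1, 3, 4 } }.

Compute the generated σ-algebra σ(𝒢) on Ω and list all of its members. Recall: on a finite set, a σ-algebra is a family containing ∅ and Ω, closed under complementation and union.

Initial family (5 sets): { {  }, { 1, 4 }, { 1, 3, 4 }, { 1, 3, 4, 6 }, Ω }.
Round 1 adds 3:
  { 2, 5 }  = ᶜ of { 1, 3, 4, 6 }
  { 2, 5, 6 }  = ᶜ of { 1, 3, 4 }
  { 2, 3, 5, 6 }  = ᶜ of { 1, 4 }
  [8 total]
Round 2: +3 →
  { 1, 2, 4, 5 }  = { 2, 5 } ∪ { 1, 4 }
  { 1, 2, 3, 4, 5 }  = { 2, 5 } ∪ { 1, 3, 4 }
  { 1, 2, 4, 5, 6 }  = { 2, 5, 6 } ∪ { 1, 4 }
  [11 total]
Round 3 (3 new):
  { 3 }  = ᶜ of { 1, 2, 4, 5, 6 }
  { 6 }  = ᶜ of { 1, 2, 3, 4, 5 }
  { 3, 6 }  = ᶜ of { 1, 2, 4, 5 }
  [14 total]
Round 4: +2 →
  { 1, 4, 6 }  = { 1, 4 } ∪ { 6 }
  { 2, 3, 5 }  = { 3 } ∪ { 2, 5 }
  [16 total]
After Round 5 the family is unchanged; done.

|σ(𝒢)| = 16.  σ(𝒢) = { {  }, { 3 }, { 6 }, { 1, 4 }, { 2, 5 }, { 3, 6 }, { 1, 3, 4 }, { 1, 4, 6 }, { 2, 3, 5 }, { 2, 5, 6 }, { 1, 2, 4, 5 }, { 1, 3, 4, 6 }, { 2, 3, 5, 6 }, { 1, 2, 3, 4, 5 }, { 1, 2, 4, 5, 6 }, Ω }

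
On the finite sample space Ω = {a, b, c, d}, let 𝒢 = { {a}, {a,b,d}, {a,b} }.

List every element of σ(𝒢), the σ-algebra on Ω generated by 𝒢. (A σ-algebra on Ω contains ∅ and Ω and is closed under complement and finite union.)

Initial family (5 sets): { ∅, {a}, {a,b}, {a,b,d}, Ω }.
Step 1 adds 3:
  {c}  = ᶜ of {a,b,d}
  {c,d}  = ᶜ of {a,b}
  {b,c,d}  = ᶜ of {a}
  [8 total]
Step 2 (3 new):
  {a,c}  = {c} ∪ {a}
  {a,b,c}  = {c} ∪ {a,b}
  {a,c,d}  = {c,d} ∪ {a}
  [11 total]
Step 3. New:
  {b}  = ᶜ of {a,c,d}
  {d}  = ᶜ of {a,b,c}
  {b,d}  = ᶜ of {a,c}
  [14 total]
Step 4: 2 new —
  {a,d}  = {d} ∪ {a}
  {b,c}  = {c} ∪ {b}
  [16 total]
Step 5: stable.

Hence σ(𝒢) has 16 members: { ∅, {a}, {b}, {c}, {d}, {a,b}, {a,c}, {a,d}, {b,c}, {b,d}, {c,d}, {a,b,c}, {a,b,d}, {a,c,d}, {b,c,d}, Ω }.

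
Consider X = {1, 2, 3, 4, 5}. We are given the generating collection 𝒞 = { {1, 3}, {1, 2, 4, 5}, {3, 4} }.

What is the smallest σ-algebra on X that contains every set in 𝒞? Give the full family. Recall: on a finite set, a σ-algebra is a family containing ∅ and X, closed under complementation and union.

Begin from { ∅, {1, 3}, {3, 4}, {1, 2, 4, 5}, X } (that is, 𝒞 plus ∅ and X).
Iteration 1 (4 new):
  {3}  = {1, 2, 4, 5}ᶜ
  {1, 2, 5}  = {3, 4}ᶜ
  {1, 3, 4}  = {3, 4} ∪ {1, 3}
  {2, 4, 5}  = {1, 3}ᶜ
Iteration 2: 3 new —
  {2, 5}  = {1, 3, 4}ᶜ
  {1, 2, 3, 5}  = {3} ∪ {1, 2, 5}
  {2, 3, 4, 5}  = {3, 4} ∪ {2, 4, 5}
Iteration 3: 3 new —
  {1}  = {2, 3, 4, 5}ᶜ
  {4}  = {1, 2, 3, 5}ᶜ
  {2, 3, 5}  = {3} ∪ {2, 5}
Iteration 4 adds 1:
  {1, 4}  = {2, 3, 5}ᶜ
Iteration 5: stable.

Hence σ(𝒞) has 16 members: { ∅, {1}, {3}, {4}, {1, 3}, {1, 4}, {2, 5}, {3, 4}, {1, 2, 5}, {1, 3, 4}, {2, 3, 5}, {2, 4, 5}, {1, 2, 3, 5}, {1, 2, 4, 5}, {2, 3, 4, 5}, X }.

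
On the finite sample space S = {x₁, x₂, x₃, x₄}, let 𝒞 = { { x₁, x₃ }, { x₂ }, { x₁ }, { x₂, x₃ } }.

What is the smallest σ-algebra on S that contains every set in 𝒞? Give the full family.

Start: 𝒞 ∪ {∅, S} = { {}, { x₁ }, { x₂ }, { x₁, x₃ }, { x₂, x₃ }, S }.
Pass 1 (6 new):
  { x₁, x₂ }  = { x₂ } ∪ { x₁ }
  { x₁, x₄ }  = complement { x₂, x₃ }
  { x₂, x₄ }  = complement { x₁, x₃ }
  { x₁, x₂, x₃ }  = { x₂, x₃ } ∪ { x₁, x₃ }
  { x₁, x₃, x₄ }  = complement { x₂ }
  { x₂, x₃, x₄ }  = complement { x₁ }
  — 12 sets.
Pass 2 adds 3:
  { x₄ }  = complement { x₁, x₂, x₃ }
  { x₃, x₄ }  = complement { x₁, x₂ }
  { x₁, x₂, x₄ }  = { x₁, x₂ } ∪ { x₁, x₄ }
  — 15 sets.
Pass 3: +1 →
  { x₃ }  = complement { x₁, x₂, x₄ }
  — 16 sets.
Pass 4: closed — nothing new.

Hence σ(𝒞) has 16 members: { {}, { x₁ }, { x₂ }, { x₃ }, { x₄ }, { x₁, x₂ }, { x₁, x₃ }, { x₁, x₄ }, { x₂, x₃ }, { x₂, x₄ }, { x₃, x₄ }, { x₁, x₂, x₃ }, { x₁, x₂, x₄ }, { x₁, x₃, x₄ }, { x₂, x₃, x₄ }, S }.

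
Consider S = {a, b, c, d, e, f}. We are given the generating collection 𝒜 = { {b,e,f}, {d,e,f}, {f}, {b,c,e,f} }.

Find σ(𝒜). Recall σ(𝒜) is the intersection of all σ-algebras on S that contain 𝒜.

Start: 𝒜 ∪ {∅, S} = { {}, {f}, {b,e,f}, {d,e,f}, {b,c,e,f}, S }.
Iteration 1 (6 new):
  {a,d}  = {b,c,e,f}ᶜ
  {a,b,c}  = {d,e,f}ᶜ
  {a,c,d}  = {b,e,f}ᶜ
  {b,d,e,f}  = {b,e,f} ∪ {d,e,f}
  {a,b,c,d,e}  = {f}ᶜ
  {b,c,d,e,f}  = {d,e,f} ∪ {b,c,e,f}
  — 12 sets.
Iteration 2 (10 new):
  {a}  = {b,c,d,e,f}ᶜ
  {a,c}  = {b,d,e,f}ᶜ
  {a,d,f}  = {f} ∪ {a,d}
  {a,b,c,d}  = {a,b,c} ∪ {a,c,d}
  {a,b,c,f}  = {a,b,c} ∪ {f}
  {a,c,d,f}  = {f} ∪ {a,c,d}
  {a,d,e,f}  = {a,d} ∪ {d,e,f}
  {a,b,c,e,f}  = {a,b,c} ∪ {b,e,f}
  {a,b,d,e,f}  = {b,e,f} ∪ {a,d}
  {a,c,d,e,f}  = {a,c,d} ∪ {d,e,f}
  — 22 sets.
Iteration 3 (12 new):
  {b}  = {a,c,d,e,f}ᶜ
  {c}  = {a,b,d,e,f}ᶜ
  {d}  = {a,b,c,e,f}ᶜ
  {a,f}  = {f} ∪ {a}
  {b,c}  = {a,d,e,f}ᶜ
  {b,e}  = {a,c,d,f}ᶜ
  {d,e}  = {a,b,c,f}ᶜ
  {e,f}  = {a,b,c,d}ᶜ
  {a,c,f}  = {a,c} ∪ {f}
  {b,c,e}  = {a,d,f}ᶜ
  {a,b,e,f}  = {b,e,f} ∪ {a}
  {a,b,c,d,f}  = {a,d,f} ∪ {a,b,c}
  — 34 sets.
Iteration 4 (24 new):
  {e}  = {a,b,c,d,f}ᶜ
  {a,b}  = {a} ∪ {b}
  {b,d}  = {b} ∪ {d}
  {b,f}  = {b} ∪ {f}
  {c,d}  = {a,b,e,f}ᶜ
  {c,f}  = {f} ∪ {c}
  {d,f}  = {f} ∪ {d}
  {a,b,d}  = {b} ∪ {a,d}
  {a,b,e}  = {b,e} ∪ {a}
  {a,b,f}  = {a,f} ∪ {b}
  {a,d,e}  = {a} ∪ {d,e}
  {a,e,f}  = {e,f} ∪ {a}
  {b,c,d}  = {b,c} ∪ {d}
  {b,c,f}  = {f} ∪ {b,c}
  {b,d,e}  = {a,c,f}ᶜ
  {c,d,e}  = {d,e} ∪ {c}
  {c,e,f}  = {e,f} ∪ {c}
  {a,b,c,e}  = {b,e} ∪ {a,b,c}
  {a,b,d,e}  = {b,e} ∪ {a,d}
  {a,b,d,f}  = {b} ∪ {a,d,f}
  {a,c,d,e}  = {d,e} ∪ {a,c,d}
  {a,c,e,f}  = {e,f} ∪ {a,c,f}
  {b,c,d,e}  = {a,f}ᶜ
  {c,d,e,f}  = {c} ∪ {d,e,f}
  — 58 sets.
Iteration 5. New:
  {a,e}  = {e} ∪ {a}
  {c,e}  = {a,b,d,f}ᶜ
  {a,c,e}  = {a,c} ∪ {e}
  {b,d,f}  = {b} ∪ {d,f}
  {c,d,f}  = {a,b,e}ᶜ
  {b,c,d,f}  = {c,d} ∪ {b,c,f}
  — 64 sets.
Iteration 6: already closed under ᶜ and ∪.

σ(𝒜) = { {}, {a}, {b}, {c}, {d}, {e}, {f}, {a,b}, {a,c}, {a,d}, {a,e}, {a,f}, {b,c}, {b,d}, {b,e}, {b,f}, {c,d}, {c,e}, {c,f}, {d,e}, {d,f}, {e,f}, {a,b,c}, {a,b,d}, {a,b,e}, {a,b,f}, {a,c,d}, {a,c,e}, {a,c,f}, {a,d,e}, {a,d,f}, {a,e,f}, {b,c,d}, {b,c,e}, {b,c,f}, {b,d,e}, {b,d,f}, {b,e,f}, {c,d,e}, {c,d,f}, {c,e,f}, {d,e,f}, {a,b,c,d}, {a,b,c,e}, {a,b,c,f}, {a,b,d,e}, {a,b,d,f}, {a,b,e,f}, {a,c,d,e}, {a,c,d,f}, {a,c,e,f}, {a,d,e,f}, {b,c,d,e}, {b,c,d,f}, {b,c,e,f}, {b,d,e,f}, {c,d,e,f}, {a,b,c,d,e}, {a,b,c,d,f}, {a,b,c,e,f}, {a,b,d,e,f}, {a,c,d,e,f}, {b,c,d,e,f}, S }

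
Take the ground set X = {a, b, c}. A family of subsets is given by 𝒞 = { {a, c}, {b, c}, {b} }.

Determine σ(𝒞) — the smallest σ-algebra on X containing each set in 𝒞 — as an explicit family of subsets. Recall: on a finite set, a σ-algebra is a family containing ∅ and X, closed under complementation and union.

σ(𝒞) = { {}, {a}, {b}, {c}, {a, b}, {a, c}, {b, c}, X }

Trace:
Start: 𝒞 ∪ {∅, X} = { {}, {b}, {a, c}, {b, c}, X }.
Pass 1 (1 new):
  {a}  = ᶜ of {b, c}
  (now 6)
Pass 2: +1 →
  {a, b}  = {b} ∪ {a}
  (now 7)
Pass 3: 1 new —
  {c}  = ᶜ of {a, b}
  (now 8)
Pass 4 adds nothing — fixpoint reached.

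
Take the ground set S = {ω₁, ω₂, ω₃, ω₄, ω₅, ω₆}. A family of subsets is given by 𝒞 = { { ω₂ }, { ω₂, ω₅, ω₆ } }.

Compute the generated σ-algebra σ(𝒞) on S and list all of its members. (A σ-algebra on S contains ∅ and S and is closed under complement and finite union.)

Initial family (4 sets): { {}, { ω₂ }, { ω₂, ω₅, ω₆ }, S }.
Iteration 1 adds 2:
  { ω₁, ω₃, ω₄ }  = { ω₂, ω₅, ω₆ }ᶜ
  { ω₁, ω₃, ω₄, ω₅, ω₆ }  = { ω₂ }ᶜ
Iteration 2 (1 new):
  { ω₁, ω₂, ω₃, ω₄ }  = { ω₁, ω₃, ω₄ } ∪ { ω₂ }
Iteration 3 (1 new):
  { ω₅, ω₆ }  = { ω₁, ω₂, ω₃, ω₄ }ᶜ
After Iteration 4 the family is unchanged; done.

Therefore σ(𝒞) = { {}, { ω₂ }, { ω₅, ω₆ }, { ω₁, ω₃, ω₄ }, { ω₂, ω₅, ω₆ }, { ω₁, ω₂, ω₃, ω₄ }, { ω₁, ω₃, ω₄, ω₅, ω₆ }, S } (|σ(𝒞)| = 8).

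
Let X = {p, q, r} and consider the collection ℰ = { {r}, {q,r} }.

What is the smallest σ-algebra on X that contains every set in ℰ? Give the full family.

|σ(ℰ)| = 8.  σ(ℰ) = { {}, {p}, {q}, {r}, {p,q}, {p,r}, {q,r}, X }

Derivation:
Start: ℰ ∪ {∅, X} = { {}, {r}, {q,r}, X }.
Round 1 (2 new):
  {p}  = {q,r}ᶜ
  {p,q}  = {r}ᶜ
  (now 6)
Round 2 (1 new):
  {p,r}  = {r} ∪ {p}
  (now 7)
Round 3 (1 new):
  {q}  = {p,r}ᶜ
  (now 8)
Round 4: stable.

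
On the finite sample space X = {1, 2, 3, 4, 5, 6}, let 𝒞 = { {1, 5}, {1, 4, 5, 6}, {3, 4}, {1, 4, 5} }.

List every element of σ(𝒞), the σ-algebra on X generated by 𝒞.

Begin from { ∅, {1, 5}, {3, 4}, {1, 4, 5}, {1, 4, 5, 6}, X } (that is, 𝒞 plus ∅ and X).
Pass 1 (6 new):
  {2, 3}  = X∖{1, 4, 5, 6}
  {2, 3, 6}  = X∖{1, 4, 5}
  {1, 2, 5, 6}  = X∖{3, 4}
  {1, 3, 4, 5}  = {1, 4, 5} ∪ {3, 4}
  {2, 3, 4, 6}  = X∖{1, 5}
  {1, 3, 4, 5, 6}  = {3, 4} ∪ {1, 4, 5, 6}
  (now 12)
Pass 2: 7 new —
  {2}  = X∖{1, 3, 4, 5, 6}
  {2, 6}  = X∖{1, 3, 4, 5}
  {2, 3, 4}  = {3, 4} ∪ {2, 3}
  {1, 2, 3, 5}  = {2, 3} ∪ {1, 5}
  {1, 2, 3, 4, 5}  = {1, 4, 5} ∪ {2, 3}
  {1, 2, 3, 5, 6}  = {2, 3, 6} ∪ {1, 5}
  {1, 2, 4, 5, 6}  = {1, 4, 5} ∪ {1, 2, 5, 6}
  (now 19)
Pass 3: +7 →
  {3}  = X∖{1, 2, 4, 5, 6}
  {4}  = X∖{1, 2, 3, 5, 6}
  {6}  = X∖{1, 2, 3, 4, 5}
  {4, 6}  = X∖{1, 2, 3, 5}
  {1, 2, 5}  = {2} ∪ {1, 5}
  {1, 5, 6}  = X∖{2, 3, 4}
  {1, 2, 4, 5}  = {2} ∪ {1, 4, 5}
  (now 26)
Pass 4: 6 new —
  {2, 4}  = {2} ∪ {4}
  {3, 6}  = X∖{1, 2, 4, 5}
  {1, 3, 5}  = {3} ∪ {1, 5}
  {2, 4, 6}  = {2} ∪ {4, 6}
  {3, 4, 6}  = X∖{1, 2, 5}
  {1, 3, 5, 6}  = {3} ∪ {1, 5, 6}
  (now 32)
Pass 5 adds nothing — fixpoint reached.

σ(𝒞) = { ∅, {2}, {3}, {4}, {6}, {1, 5}, {2, 3}, {2, 4}, {2, 6}, {3, 4}, {3, 6}, {4, 6}, {1, 2, 5}, {1, 3, 5}, {1, 4, 5}, {1, 5, 6}, {2, 3, 4}, {2, 3, 6}, {2, 4, 6}, {3, 4, 6}, {1, 2, 3, 5}, {1, 2, 4, 5}, {1, 2, 5, 6}, {1, 3, 4, 5}, {1, 3, 5, 6}, {1, 4, 5, 6}, {2, 3, 4, 6}, {1, 2, 3, 4, 5}, {1, 2, 3, 5, 6}, {1, 2, 4, 5, 6}, {1, 3, 4, 5, 6}, X }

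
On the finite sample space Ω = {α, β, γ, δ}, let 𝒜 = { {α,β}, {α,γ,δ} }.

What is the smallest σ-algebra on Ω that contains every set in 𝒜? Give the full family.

Answer: σ(𝒜) = { ∅, {α}, {β}, {α,β}, {γ,δ}, {α,γ,δ}, {β,γ,δ}, Ω }

Derivation:
Take S₀ = 𝒜 ∪ {∅, Ω} = { ∅, {α,β}, {α,γ,δ}, Ω }.
Iteration 1: +2 →
  {β}  = complement {α,γ,δ}
  {γ,δ}  = complement {α,β}
Iteration 2. New:
  {β,γ,δ}  = {γ,δ} ∪ {β}
Iteration 3 (1 new):
  {α}  = complement {β,γ,δ}
Iteration 4: closed — nothing new.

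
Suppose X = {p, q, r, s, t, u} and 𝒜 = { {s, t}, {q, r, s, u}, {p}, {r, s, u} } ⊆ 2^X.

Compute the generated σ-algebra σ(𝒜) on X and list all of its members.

Start: 𝒜 ∪ {∅, X} = { {}, {p}, {s, t}, {r, s, u}, {q, r, s, u}, X }.
Pass 1 adds 8:
  {p, t}  = {q, r, s, u}ᶜ
  {p, q, t}  = {r, s, u}ᶜ
  {p, s, t}  = {s, t} ∪ {p}
  {p, q, r, u}  = {s, t}ᶜ
  {p, r, s, u}  = {r, s, u} ∪ {p}
  {r, s, t, u}  = {s, t} ∪ {r, s, u}
  {p, q, r, s, u}  = {q, r, s, u} ∪ {p}
  {q, r, s, t, u}  = {p}ᶜ
  — 14 sets.
Pass 2 (7 new):
  {t}  = {p, q, r, s, u}ᶜ
  {p, q}  = {r, s, t, u}ᶜ
  {q, t}  = {p, r, s, u}ᶜ
  {q, r, u}  = {p, s, t}ᶜ
  {p, q, s, t}  = {p, s, t} ∪ {p, q, t}
  {p, q, r, t, u}  = {p, q, r, u} ∪ {p, q, t}
  {p, r, s, t, u}  = {p, s, t} ∪ {r, s, t, u}
  — 21 sets.
Pass 3: 5 new —
  {q}  = {p, r, s, t, u}ᶜ
  {s}  = {p, q, r, t, u}ᶜ
  {r, u}  = {p, q, s, t}ᶜ
  {q, s, t}  = {q, t} ∪ {s, t}
  {q, r, t, u}  = {q, t} ∪ {q, r, u}
  — 26 sets.
Pass 4. New:
  {p, s}  = {q, r, t, u}ᶜ
  {q, s}  = {q} ∪ {s}
  {p, q, s}  = {p, q} ∪ {s}
  {p, r, u}  = {q, s, t}ᶜ
  {r, t, u}  = {t} ∪ {r, u}
  {p, r, t, u}  = {p, t} ∪ {r, u}
  — 32 sets.
Pass 5: stable.

|σ(𝒜)| = 32.  σ(𝒜) = { {}, {p}, {q}, {s}, {t}, {p, q}, {p, s}, {p, t}, {q, s}, {q, t}, {r, u}, {s, t}, {p, q, s}, {p, q, t}, {p, r, u}, {p, s, t}, {q, r, u}, {q, s, t}, {r, s, u}, {r, t, u}, {p, q, r, u}, {p, q, s, t}, {p, r, s, u}, {p, r, t, u}, {q, r, s, u}, {q, r, t, u}, {r, s, t, u}, {p, q, r, s, u}, {p, q, r, t, u}, {p, r, s, t, u}, {q, r, s, t, u}, X }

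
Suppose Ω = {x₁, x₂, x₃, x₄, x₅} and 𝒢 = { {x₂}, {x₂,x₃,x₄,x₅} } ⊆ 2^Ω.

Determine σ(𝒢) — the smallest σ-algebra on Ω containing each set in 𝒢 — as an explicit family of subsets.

Seed the family with 𝒢 together with ∅ and Ω: { ∅, {x₂}, {x₂,x₃,x₄,x₅}, Ω }.
Round 1 (2 new):
  {x₁}  = complement {x₂,x₃,x₄,x₅}
  {x₁,x₃,x₄,x₅}  = complement {x₂}
  (now 6)
Round 2 adds 1:
  {x₁,x₂}  = {x₂} ∪ {x₁}
  (now 7)
Round 3 (1 new):
  {x₃,x₄,x₅}  = complement {x₁,x₂}
  (now 8)
After Round 4 the family is unchanged; done.

σ(𝒢) = { ∅, {x₁}, {x₂}, {x₁,x₂}, {x₃,x₄,x₅}, {x₁,x₃,x₄,x₅}, {x₂,x₃,x₄,x₅}, Ω }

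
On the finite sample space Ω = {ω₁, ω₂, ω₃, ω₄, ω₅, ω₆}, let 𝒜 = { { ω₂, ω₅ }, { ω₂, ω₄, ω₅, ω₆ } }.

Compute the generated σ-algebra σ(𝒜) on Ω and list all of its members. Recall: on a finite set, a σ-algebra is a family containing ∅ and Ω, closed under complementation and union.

σ(𝒜) = { {  }, { ω₁, ω₃ }, { ω₂, ω₅ }, { ω₄, ω₆ }, { ω₁, ω₂, ω₃, ω₅ }, { ω₁, ω₃, ω₄, ω₆ }, { ω₂, ω₄, ω₅, ω₆ }, Ω }

Working:
Begin from { {  }, { ω₂, ω₅ }, { ω₂, ω₄, ω₅, ω₆ }, Ω } (that is, 𝒜 plus ∅ and Ω).
Round 1: 2 new —
  { ω₁, ω₃ }  = { ω₂, ω₄, ω₅, ω₆ }ᶜ
  { ω₁, ω₃, ω₄, ω₆ }  = { ω₂, ω₅ }ᶜ
  (now 6)
Round 2. New:
  { ω₁, ω₂, ω₃, ω₅ }  = { ω₂, ω₅ } ∪ { ω₁, ω₃ }
  (now 7)
Round 3. New:
  { ω₄, ω₆ }  = { ω₁, ω₂, ω₃, ω₅ }ᶜ
  (now 8)
Round 4: no new sets; the family is a σ-algebra.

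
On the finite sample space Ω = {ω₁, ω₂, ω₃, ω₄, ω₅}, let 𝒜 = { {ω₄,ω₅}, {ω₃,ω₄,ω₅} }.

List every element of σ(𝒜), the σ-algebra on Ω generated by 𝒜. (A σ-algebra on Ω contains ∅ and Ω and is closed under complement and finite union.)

σ(𝒜) = { ∅, {ω₃}, {ω₁,ω₂}, {ω₄,ω₅}, {ω₁,ω₂,ω₃}, {ω₃,ω₄,ω₅}, {ω₁,ω₂,ω₄,ω₅}, Ω }

Check:
Initial family (4 sets): { ∅, {ω₄,ω₅}, {ω₃,ω₄,ω₅}, Ω }.
Iteration 1 adds 2:
  {ω₁,ω₂}  = complement {ω₃,ω₄,ω₅}
  {ω₁,ω₂,ω₃}  = complement {ω₄,ω₅}
  (now 6)
Iteration 2. New:
  {ω₁,ω₂,ω₄,ω₅}  = {ω₄,ω₅} ∪ {ω₁,ω₂}
  (now 7)
Iteration 3: 1 new —
  {ω₃}  = complement {ω₁,ω₂,ω₄,ω₅}
  (now 8)
Iteration 4: stable.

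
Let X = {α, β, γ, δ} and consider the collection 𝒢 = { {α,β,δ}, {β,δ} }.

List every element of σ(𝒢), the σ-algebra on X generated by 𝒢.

|σ(𝒢)| = 8.  σ(𝒢) = { {}, {α}, {γ}, {α,γ}, {β,δ}, {α,β,δ}, {β,γ,δ}, X }

Check:
Initial family (4 sets): { {}, {β,δ}, {α,β,δ}, X }.
Iteration 1: 2 new —
  {γ}  = complement {α,β,δ}
  {α,γ}  = complement {β,δ}
Iteration 2: 1 new —
  {β,γ,δ}  = {γ} ∪ {β,δ}
Iteration 3. New:
  {α}  = complement {β,γ,δ}
Iteration 4: already closed under ᶜ and ∪.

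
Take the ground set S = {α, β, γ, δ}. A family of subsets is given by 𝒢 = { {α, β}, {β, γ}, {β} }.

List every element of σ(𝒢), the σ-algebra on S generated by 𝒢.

|σ(𝒢)| = 16.  σ(𝒢) = { {}, {α}, {β}, {γ}, {δ}, {α, β}, {α, γ}, {α, δ}, {β, γ}, {β, δ}, {γ, δ}, {α, β, γ}, {α, β, δ}, {α, γ, δ}, {β, γ, δ}, S }

Derivation:
Take S₀ = 𝒢 ∪ {∅, S} = { {}, {β}, {α, β}, {β, γ}, S }.
Step 1 (4 new):
  {α, δ}  = S∖{β, γ}
  {γ, δ}  = S∖{α, β}
  {α, β, γ}  = {β, γ} ∪ {α, β}
  {α, γ, δ}  = S∖{β}
  |family| = 9
Step 2. New:
  {δ}  = S∖{α, β, γ}
  {α, β, δ}  = {α, β} ∪ {α, δ}
  {β, γ, δ}  = {γ, δ} ∪ {β}
  |family| = 12
Step 3 adds 3:
  {α}  = S∖{β, γ, δ}
  {γ}  = S∖{α, β, δ}
  {β, δ}  = {δ} ∪ {β}
  |family| = 15
Step 4 (1 new):
  {α, γ}  = S∖{β, δ}
  |family| = 16
After Step 5 the family is unchanged; done.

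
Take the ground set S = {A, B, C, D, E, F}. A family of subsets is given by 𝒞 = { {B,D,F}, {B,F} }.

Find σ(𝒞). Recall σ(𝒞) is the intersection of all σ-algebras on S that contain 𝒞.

Answer: σ(𝒞) = { ∅, {D}, {B,F}, {A,C,E}, {B,D,F}, {A,C,D,E}, {A,B,C,E,F}, S }

Trace:
Start: 𝒞 ∪ {∅, S} = { ∅, {B,F}, {B,D,F}, S }.
Round 1. New:
  {A,C,E}  = complement {B,D,F}
  {A,C,D,E}  = complement {B,F}
  — 6 sets.
Round 2: 1 new —
  {A,B,C,E,F}  = {A,C,E} ∪ {B,F}
  — 7 sets.
Round 3. New:
  {D}  = complement {A,B,C,E,F}
  — 8 sets.
Round 4 adds nothing — fixpoint reached.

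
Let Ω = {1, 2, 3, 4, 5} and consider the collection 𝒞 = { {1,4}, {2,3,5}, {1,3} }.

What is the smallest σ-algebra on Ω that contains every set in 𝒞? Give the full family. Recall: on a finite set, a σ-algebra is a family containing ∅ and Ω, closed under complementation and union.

|σ(𝒞)| = 16.  σ(𝒞) = { ∅, {1}, {3}, {4}, {1,3}, {1,4}, {2,5}, {3,4}, {1,2,5}, {1,3,4}, {2,3,5}, {2,4,5}, {1,2,3,5}, {1,2,4,5}, {2,3,4,5}, Ω }

Derivation:
Take S₀ = 𝒞 ∪ {∅, Ω} = { ∅, {1,3}, {1,4}, {2,3,5}, Ω }.
Pass 1 adds 3:
  {1,3,4}  = {1,4} ∪ {1,3}
  {2,4,5}  = ᶜ of {1,3}
  {1,2,3,5}  = {2,3,5} ∪ {1,3}
  (now 8)
Pass 2: 4 new —
  {4}  = ᶜ of {1,2,3,5}
  {2,5}  = ᶜ of {1,3,4}
  {1,2,4,5}  = {1,4} ∪ {2,4,5}
  {2,3,4,5}  = {2,3,5} ∪ {2,4,5}
  (now 12)
Pass 3: +2 →
  {1}  = ᶜ of {2,3,4,5}
  {3}  = ᶜ of {1,2,4,5}
  (now 14)
Pass 4: 2 new —
  {3,4}  = {3} ∪ {4}
  {1,2,5}  = {2,5} ∪ {1}
  (now 16)
Pass 5: closed — nothing new.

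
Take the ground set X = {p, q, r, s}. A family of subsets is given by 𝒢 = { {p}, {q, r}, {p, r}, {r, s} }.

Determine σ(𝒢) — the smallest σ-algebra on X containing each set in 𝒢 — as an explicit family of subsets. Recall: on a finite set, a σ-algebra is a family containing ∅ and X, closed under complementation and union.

Seed the family with 𝒢 together with ∅ and X: { ∅, {p}, {p, r}, {q, r}, {r, s}, X }.
Pass 1. New:
  {p, q}  = complement {r, s}
  {p, s}  = complement {q, r}
  {q, s}  = complement {p, r}
  {p, q, r}  = {q, r} ∪ {p, r}
  {p, r, s}  = {r, s} ∪ {p, r}
  {q, r, s}  = complement {p}
  — 12 sets.
Pass 2 adds 3:
  {q}  = complement {p, r, s}
  {s}  = complement {p, q, r}
  {p, q, s}  = {p, q} ∪ {p, s}
  — 15 sets.
Pass 3. New:
  {r}  = complement {p, q, s}
  — 16 sets.
After Pass 4 the family is unchanged; done.

σ(𝒢) = { ∅, {p}, {q}, {r}, {s}, {p, q}, {p, r}, {p, s}, {q, r}, {q, s}, {r, s}, {p, q, r}, {p, q, s}, {p, r, s}, {q, r, s}, X }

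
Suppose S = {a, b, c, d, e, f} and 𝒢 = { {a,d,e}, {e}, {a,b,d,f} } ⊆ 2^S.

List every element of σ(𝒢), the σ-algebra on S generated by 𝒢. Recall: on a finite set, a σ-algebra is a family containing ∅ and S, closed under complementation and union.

σ(𝒢) = { {}, {c}, {e}, {a,d}, {b,f}, {c,e}, {a,c,d}, {a,d,e}, {b,c,f}, {b,e,f}, {a,b,d,f}, {a,c,d,e}, {b,c,e,f}, {a,b,c,d,f}, {a,b,d,e,f}, S }

Derivation:
Initial family (5 sets): { {}, {e}, {a,d,e}, {a,b,d,f}, S }.
Round 1. New:
  {c,e}  = S∖{a,b,d,f}
  {b,c,f}  = S∖{a,d,e}
  {a,b,c,d,f}  = S∖{e}
  {a,b,d,e,f}  = {a,d,e} ∪ {a,b,d,f}
  |family| = 9
Round 2 (3 new):
  {c}  = S∖{a,b,d,e,f}
  {a,c,d,e}  = {a,d,e} ∪ {c,e}
  {b,c,e,f}  = {b,c,f} ∪ {e}
  |family| = 12
Round 3. New:
  {a,d}  = S∖{b,c,e,f}
  {b,f}  = S∖{a,c,d,e}
  |family| = 14
Round 4. New:
  {a,c,d}  = {c} ∪ {a,d}
  {b,e,f}  = {b,f} ∪ {e}
  |family| = 16
Round 5: stable.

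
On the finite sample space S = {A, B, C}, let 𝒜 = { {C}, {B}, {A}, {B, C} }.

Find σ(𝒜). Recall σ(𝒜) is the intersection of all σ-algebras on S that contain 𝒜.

σ(𝒜) = { {}, {A}, {B}, {C}, {A, B}, {A, C}, {B, C}, S }

Check:
Seed the family with 𝒜 together with ∅ and S: { {}, {A}, {B}, {C}, {B, C}, S }.
Round 1 (2 new):
  {A, B}  = {C}ᶜ
  {A, C}  = {B}ᶜ
  [8 total]
Round 2: closed — nothing new.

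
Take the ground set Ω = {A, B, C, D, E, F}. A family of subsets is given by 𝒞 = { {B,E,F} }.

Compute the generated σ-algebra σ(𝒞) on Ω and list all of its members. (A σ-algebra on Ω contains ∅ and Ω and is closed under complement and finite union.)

Start: 𝒞 ∪ {∅, Ω} = { ∅, {B,E,F}, Ω }.
Iteration 1 (1 new):
  {A,C,D}  = complement {B,E,F}
  |family| = 4
Iteration 2: no new sets; the family is a σ-algebra.

σ(𝒞) = { ∅, {A,C,D}, {B,E,F}, Ω }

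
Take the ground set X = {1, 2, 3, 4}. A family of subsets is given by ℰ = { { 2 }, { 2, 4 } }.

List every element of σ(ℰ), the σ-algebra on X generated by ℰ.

Take S₀ = ℰ ∪ {∅, X} = { {}, { 2 }, { 2, 4 }, X }.
Step 1: 2 new —
  { 1, 3 }  = { 2, 4 }ᶜ
  { 1, 3, 4 }  = { 2 }ᶜ
  |family| = 6
Step 2 (1 new):
  { 1, 2, 3 }  = { 1, 3 } ∪ { 2 }
  |family| = 7
Step 3 adds 1:
  { 4 }  = { 1, 2, 3 }ᶜ
  |family| = 8
Step 4: already closed under ᶜ and ∪.

Hence σ(ℰ) has 8 members: { {}, { 2 }, { 4 }, { 1, 3 }, { 2, 4 }, { 1, 2, 3 }, { 1, 3, 4 }, X }.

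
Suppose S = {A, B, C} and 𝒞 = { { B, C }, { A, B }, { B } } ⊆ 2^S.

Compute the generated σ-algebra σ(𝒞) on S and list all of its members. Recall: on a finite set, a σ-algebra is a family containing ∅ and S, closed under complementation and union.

Start: 𝒞 ∪ {∅, S} = { ∅, { B }, { A, B }, { B, C }, S }.
Round 1 (3 new):
  { A }  = { B, C }ᶜ
  { C }  = { A, B }ᶜ
  { A, C }  = { B }ᶜ
  |family| = 8
Round 2: no new sets; the family is a σ-algebra.

σ(𝒞) = { ∅, { A }, { B }, { C }, { A, B }, { A, C }, { B, C }, S }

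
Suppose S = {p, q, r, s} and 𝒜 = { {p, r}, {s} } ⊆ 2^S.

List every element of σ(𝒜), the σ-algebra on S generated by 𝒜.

Initial family (4 sets): { {}, {s}, {p, r}, S }.
Round 1: +3 →
  {q, s}  = {p, r}ᶜ
  {p, q, r}  = {s}ᶜ
  {p, r, s}  = {p, r} ∪ {s}
  (now 7)
Round 2: +1 →
  {q}  = {p, r, s}ᶜ
  (now 8)
Round 3: stable.

Therefore σ(𝒜) = { {}, {q}, {s}, {p, r}, {q, s}, {p, q, r}, {p, r, s}, S } (|σ(𝒜)| = 8).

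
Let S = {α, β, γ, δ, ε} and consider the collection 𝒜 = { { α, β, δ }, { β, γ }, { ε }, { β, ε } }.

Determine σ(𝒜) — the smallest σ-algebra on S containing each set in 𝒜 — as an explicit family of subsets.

Start: 𝒜 ∪ {∅, S} = { {  }, { ε }, { β, γ }, { β, ε }, { α, β, δ }, S }.
Iteration 1. New:
  { γ, ε }  = complement { α, β, δ }
  { α, γ, δ }  = complement { β, ε }
  { α, δ, ε }  = complement { β, γ }
  { β, γ, ε }  = { β, ε } ∪ { β, γ }
  { α, β, γ, δ }  = complement { ε }
  { α, β, δ, ε }  = { β, ε } ∪ { α, β, δ }
Iteration 2 adds 3:
  { γ }  = complement { α, β, δ, ε }
  { α, δ }  = complement { β, γ, ε }
  { α, γ, δ, ε }  = { α, δ, ε } ∪ { α, γ, δ }
Iteration 3: +1 →
  { β }  = complement { α, γ, δ, ε }
Iteration 4 adds nothing — fixpoint reached.

Therefore σ(𝒜) = { {  }, { β }, { γ }, { ε }, { α, δ }, { β, γ }, { β, ε }, { γ, ε }, { α, β, δ }, { α, γ, δ }, { α, δ, ε }, { β, γ, ε }, { α, β, γ, δ }, { α, β, δ, ε }, { α, γ, δ, ε }, S } (|σ(𝒜)| = 16).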